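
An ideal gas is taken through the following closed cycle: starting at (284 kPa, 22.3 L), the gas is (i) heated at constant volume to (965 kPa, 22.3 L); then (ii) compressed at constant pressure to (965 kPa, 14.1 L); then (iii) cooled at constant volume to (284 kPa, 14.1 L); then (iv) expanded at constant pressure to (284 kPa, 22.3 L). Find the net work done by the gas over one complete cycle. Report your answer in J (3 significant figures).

W_net ≈ -5580 J

Constant-volume legs do no work.
W(ii) = (965)(14.1 − 22.3) = -7913 J; W(iv) = (284)(22.3 − 14.1) = 2329 J.
W_net = -7913 + 2329 = -5584 J (the counter-clockwise enclosed area).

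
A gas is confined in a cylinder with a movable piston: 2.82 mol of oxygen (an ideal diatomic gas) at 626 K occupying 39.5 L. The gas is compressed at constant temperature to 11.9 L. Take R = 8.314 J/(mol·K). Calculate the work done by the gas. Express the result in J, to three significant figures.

W ≈ -17600 J

Isothermal: W = nRT ln(V₂/V₁).
W = (2.82)(8.314)(626) × ln(11.9/39.5)
  = 14677 × -1.2
W_by_gas = -17609 J.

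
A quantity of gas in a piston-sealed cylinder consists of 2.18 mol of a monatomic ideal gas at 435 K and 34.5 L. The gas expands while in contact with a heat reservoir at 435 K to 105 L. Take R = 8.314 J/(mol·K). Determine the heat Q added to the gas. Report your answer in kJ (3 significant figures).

Isothermal ⇒ ΔU = 0, so Q = W = nRT ln(V₂/V₁).
Q = (2.18)(8.314)(435) ln(105/34.5) = 7884 × 1.113 = 8775 J.

Q ≈ 8.78 kJ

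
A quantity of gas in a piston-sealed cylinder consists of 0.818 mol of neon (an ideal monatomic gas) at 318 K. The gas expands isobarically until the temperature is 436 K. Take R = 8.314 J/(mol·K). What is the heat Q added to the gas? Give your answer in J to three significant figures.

Isobaric: W = nRΔT = (0.818)(8.314)(118) = 802.5 J.
ΔU = nCᵥΔT with Cᵥ = 3R/2: ΔU = (0.818)(12.47)(118) = 1204 J.
Q = ΔU + W = 1204 + 802.5 = 2006 J.

Q ≈ 2010 J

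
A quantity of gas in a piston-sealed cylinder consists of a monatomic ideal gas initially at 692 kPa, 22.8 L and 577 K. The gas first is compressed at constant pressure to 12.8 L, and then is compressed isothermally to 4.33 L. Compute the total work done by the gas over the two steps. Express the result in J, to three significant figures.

Step 1 (isobaric): W = PΔV = (692 kPa)(12.8 − 22.8 L) = -6920 J.
After step 1: P = 692 kPa, V = 12.8 L, T = 323.9 K.
Step 2 (isothermal): W = P₁V₁ ln(V₂/V₁) = (8858) ln(4.33/12.8) = -9601 J.
W_total = -6920 − 9601 = -16521 J.

W_total ≈ -16500 J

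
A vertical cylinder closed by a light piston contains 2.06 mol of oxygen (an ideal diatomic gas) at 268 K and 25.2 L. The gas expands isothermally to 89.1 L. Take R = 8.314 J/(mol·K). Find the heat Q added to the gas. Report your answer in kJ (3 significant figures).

Isothermal ⇒ ΔU = 0, so Q = W = nRT ln(V₂/V₁).
Q = (2.06)(8.314)(268) ln(89.1/25.2) = 4590 × 1.263 = 5797 J.

Q ≈ 5.80 kJ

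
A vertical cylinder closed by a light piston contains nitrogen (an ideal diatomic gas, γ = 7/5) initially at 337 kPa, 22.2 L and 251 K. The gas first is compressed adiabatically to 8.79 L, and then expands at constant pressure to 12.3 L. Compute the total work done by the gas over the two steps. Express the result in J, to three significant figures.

W_total ≈ -4060 J

Step 1 (adiabatic): W = (P₁V₁ − P₂V₂)/(γ−1) = (7481 − 10837)/0.4 = -8390 J.
After step 1: P = 1233 kPa, V = 8.79 L, T = 363.6 K.
Step 2 (isobaric): W = PΔV = (1233 kPa)(12.3 − 8.79 L) = 4328 J.
W_total = -8390 + 4328 = -4063 J.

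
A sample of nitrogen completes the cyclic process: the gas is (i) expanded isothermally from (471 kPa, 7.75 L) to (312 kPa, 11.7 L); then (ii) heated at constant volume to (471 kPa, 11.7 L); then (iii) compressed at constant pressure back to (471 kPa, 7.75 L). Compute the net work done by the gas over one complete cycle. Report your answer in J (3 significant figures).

W_net ≈ -357 J

Leg (i): W = PᵢVᵢ ln(V_f/Vᵢ) = (3650) ln(11.7/7.75) = 1504 J.
Leg (ii): W = 0.
Leg (iii): W = PΔV = (471)(7.75 − 11.7) = -1860 J.
W_net = 1504 − 1860 = -356.9 J.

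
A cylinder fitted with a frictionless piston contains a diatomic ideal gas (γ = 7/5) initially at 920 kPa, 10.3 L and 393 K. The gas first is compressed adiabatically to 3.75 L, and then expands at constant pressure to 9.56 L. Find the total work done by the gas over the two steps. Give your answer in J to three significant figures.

W_total ≈ 10200 J

Step 1 (adiabatic): W = (P₁V₁ − P₂V₂)/(γ−1) = (9476 − 14195)/0.4 = -11798 J.
After step 1: P = 3785 kPa, V = 3.75 L, T = 588.7 K.
Step 2 (isobaric): W = PΔV = (3785 kPa)(9.56 − 3.75 L) = 21993 J.
W_total = -11798 + 21993 = 10195 J.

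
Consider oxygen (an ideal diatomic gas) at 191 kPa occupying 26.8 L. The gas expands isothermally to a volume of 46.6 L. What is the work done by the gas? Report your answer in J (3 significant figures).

W ≈ 2830 J

Isothermal: W = nRT ln(V₂/V₁) = P₁V₁ ln(V₂/V₁).
P₁V₁ = (191 kPa)(26.8 L) = 5119 J.
W = 5119 × ln(46.6/26.8) = 5119 × 0.5532
W_by_gas = 2832 J.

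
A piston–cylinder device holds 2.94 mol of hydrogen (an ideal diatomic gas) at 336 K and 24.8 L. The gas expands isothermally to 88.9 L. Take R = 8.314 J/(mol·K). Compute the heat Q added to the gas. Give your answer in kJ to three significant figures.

Isothermal ⇒ ΔU = 0, so Q = W = nRT ln(V₂/V₁).
Q = (2.94)(8.314)(336) ln(88.9/24.8) = 8213 × 1.277 = 10485 J.

Q ≈ 10.5 kJ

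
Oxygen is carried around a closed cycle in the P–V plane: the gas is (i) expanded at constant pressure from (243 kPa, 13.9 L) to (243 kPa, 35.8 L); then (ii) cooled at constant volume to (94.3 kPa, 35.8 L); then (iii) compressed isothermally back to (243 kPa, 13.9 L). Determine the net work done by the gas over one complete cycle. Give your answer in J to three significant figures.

W_net ≈ 2130 J

Leg (i): W = PΔV = (243)(35.8 − 13.9) = 5322 J.
Leg (ii): W = 0.
Leg (iii): W = PᵢVᵢ ln(V_f/Vᵢ) = (3376) ln(13.9/35.8) = -3194 J.
W_net = 5322 − 3194 = 2128 J.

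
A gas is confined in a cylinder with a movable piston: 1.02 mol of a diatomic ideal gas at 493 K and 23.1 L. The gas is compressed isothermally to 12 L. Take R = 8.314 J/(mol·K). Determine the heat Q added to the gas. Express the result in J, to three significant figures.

Isothermal ⇒ ΔU = 0, so Q = W = nRT ln(V₂/V₁).
Q = (1.02)(8.314)(493) ln(12/23.1) = 4181 × -0.6549 = -2738 J.

Q ≈ -2740 J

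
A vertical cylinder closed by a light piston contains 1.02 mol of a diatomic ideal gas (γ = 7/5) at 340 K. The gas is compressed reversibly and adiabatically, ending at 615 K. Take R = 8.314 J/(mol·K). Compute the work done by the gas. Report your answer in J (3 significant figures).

Adiabatic ⇒ Q = 0, so W_by = −ΔU = nCᵥ(T₁ − T₂).
Cᵥ = 5R/2 = 20.79 J/(mol·K).
W = (1.02)(20.79)(340 − 615) = -5830 J.

W ≈ -5830 J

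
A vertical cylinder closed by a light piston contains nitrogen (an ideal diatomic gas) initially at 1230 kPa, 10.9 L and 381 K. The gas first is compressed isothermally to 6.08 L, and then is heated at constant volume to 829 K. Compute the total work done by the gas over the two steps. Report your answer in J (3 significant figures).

Step 1 (isothermal): W = P₁V₁ ln(V₂/V₁) = (13407) ln(6.08/10.9) = -7826 J.
Step 2 (isochoric): W = 0 (constant volume).
W_total = -7826 + 0 = -7826 J.

W_total ≈ -7830 J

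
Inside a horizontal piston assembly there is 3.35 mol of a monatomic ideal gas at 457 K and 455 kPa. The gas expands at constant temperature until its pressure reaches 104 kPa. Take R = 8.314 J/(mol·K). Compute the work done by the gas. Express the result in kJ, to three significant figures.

Isothermal process: W = nRT ln(V₂/V₁) = nRT ln(P₁/P₂).
W = (3.35)(8.314)(457) × ln(455/104)
  = 12728 × ln(4.375) = 12728 × 1.476
W_by_gas = 18786 J.

W ≈ 18.8 kJ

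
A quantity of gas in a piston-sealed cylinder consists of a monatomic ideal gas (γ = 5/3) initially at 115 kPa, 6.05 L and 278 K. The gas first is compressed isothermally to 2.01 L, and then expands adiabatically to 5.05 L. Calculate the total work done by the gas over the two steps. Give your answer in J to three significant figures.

W_total ≈ -288 J

Step 1 (isothermal): W = P₁V₁ ln(V₂/V₁) = (695.8) ln(2.01/6.05) = -766.7 J.
After step 1: P = 346.1 kPa, V = 2.01 L, T = 278 K.
Step 2 (adiabatic): W = (P₁V₁ − P₂V₂)/(γ−1) = (695.8 − 376.5)/0.667 = 478.9 J.
W_total = -766.7 + 478.9 = -287.7 J.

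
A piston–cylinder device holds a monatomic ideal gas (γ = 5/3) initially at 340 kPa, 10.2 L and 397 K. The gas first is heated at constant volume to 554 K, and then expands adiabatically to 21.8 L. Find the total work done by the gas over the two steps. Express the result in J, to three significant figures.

Step 1 (isochoric): W = 0 (constant volume).
After step 1: P = 474.5 kPa (V unchanged).
Step 2 (adiabatic): W = (P₁V₁ − P₂V₂)/(γ−1) = (4839 − 2917)/0.667 = 2884 J.
W_total = 0 + 2884 = 2884 J.

W_total ≈ 2880 J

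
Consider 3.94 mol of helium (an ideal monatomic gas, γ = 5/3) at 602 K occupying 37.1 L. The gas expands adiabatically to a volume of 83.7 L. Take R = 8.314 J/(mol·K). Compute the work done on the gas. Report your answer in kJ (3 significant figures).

W ≈ -12.4 kJ

Adiabatic: TV^(γ−1) = const with γ = 5/3.
T₂ = T₁ (V₁/V₂)^(γ−1) = 602 × (37.1/83.7)^0.667 = 602 × 0.5813 = 350 K.
W_by = nCᵥ(T₁ − T₂) = (3.94)(12.47)(602 − 350) = 12384 J.
Work on gas = −W_by = -12384 J.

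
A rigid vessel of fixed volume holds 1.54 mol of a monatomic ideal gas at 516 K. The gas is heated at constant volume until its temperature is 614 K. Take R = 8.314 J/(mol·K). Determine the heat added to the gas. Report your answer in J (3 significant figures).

Q ≈ 1880 J

Constant volume ⇒ W = 0, so Q = ΔU = nCᵥΔT with Cᵥ = 3R/2 = 12.47 J/(mol·K).
ΔU = (1.54)(12.47)(614 − 516) = 1882 J.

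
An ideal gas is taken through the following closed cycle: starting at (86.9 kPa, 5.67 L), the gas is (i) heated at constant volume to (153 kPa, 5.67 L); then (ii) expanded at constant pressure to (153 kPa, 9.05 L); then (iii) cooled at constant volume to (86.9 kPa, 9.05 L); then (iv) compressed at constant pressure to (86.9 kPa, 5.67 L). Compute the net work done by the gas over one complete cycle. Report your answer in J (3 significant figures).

Constant-volume legs do no work.
W(ii) = (153)(9.05 − 5.67) = 517.1 J; W(iv) = (86.9)(5.67 − 9.05) = -293.7 J.
W_net = 517.1 − 293.7 = 223.4 J (the clockwise enclosed area).

W_net ≈ 223 J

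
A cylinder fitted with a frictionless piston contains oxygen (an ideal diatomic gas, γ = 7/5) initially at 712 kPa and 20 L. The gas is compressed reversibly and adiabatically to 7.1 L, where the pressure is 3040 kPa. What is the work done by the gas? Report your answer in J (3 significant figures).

Adiabatic: W = (P₁V₁ − P₂V₂)/(γ − 1) with γ = 7/5.
P₁V₁ = 14240 J, P₂V₂ = 21584 J.
W = (14240 − 21584) / 0.4 = -18360 J.

W ≈ -18400 J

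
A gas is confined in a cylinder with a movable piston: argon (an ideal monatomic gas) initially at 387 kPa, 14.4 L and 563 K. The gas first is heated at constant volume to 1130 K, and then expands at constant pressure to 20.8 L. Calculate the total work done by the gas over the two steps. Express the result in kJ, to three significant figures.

Step 1 (isochoric): W = 0 (constant volume).
After step 1: P = 776.7 kPa (V unchanged).
Step 2 (isobaric): W = PΔV = (776.7 kPa)(20.8 − 14.4 L) = 4971 J.
W_total = 0 + 4971 = 4971 J.

W_total ≈ 4.97 kJ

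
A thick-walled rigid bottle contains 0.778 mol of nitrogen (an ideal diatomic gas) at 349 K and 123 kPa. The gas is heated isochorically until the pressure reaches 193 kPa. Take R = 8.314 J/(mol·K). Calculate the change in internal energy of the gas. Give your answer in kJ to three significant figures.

ΔU ≈ 3.21 kJ

Constant volume ⇒ W = 0, so Q = ΔU = nCᵥΔT with Cᵥ = 5R/2 = 20.79 J/(mol·K).
At constant V, T₂/T₁ = P₂/P₁ ⇒ ΔT = T₁(P₂/P₁ − 1) = 349·(193/123 − 1) = 198.6 K.
ΔU = (0.778)(20.79)(198.6) = 3212 J.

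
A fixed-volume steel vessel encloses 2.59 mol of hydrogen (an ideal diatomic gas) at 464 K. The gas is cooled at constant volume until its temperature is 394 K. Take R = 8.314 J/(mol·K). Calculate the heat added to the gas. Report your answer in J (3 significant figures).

Constant volume ⇒ W = 0, so Q = ΔU = nCᵥΔT with Cᵥ = 5R/2 = 20.79 J/(mol·K).
ΔU = (2.59)(20.79)(394 − 464) = -3768 J.

Q ≈ -3770 J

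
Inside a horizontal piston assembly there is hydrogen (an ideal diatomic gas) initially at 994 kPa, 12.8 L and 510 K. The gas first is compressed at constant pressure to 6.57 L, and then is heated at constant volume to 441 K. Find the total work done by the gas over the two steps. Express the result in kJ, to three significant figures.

Step 1 (isobaric): W = PΔV = (994 kPa)(6.57 − 12.8 L) = -6193 J.
Step 2 (isochoric): W = 0 (constant volume).
W_total = -6193 + 0 = -6193 J.

W_total ≈ -6.19 kJ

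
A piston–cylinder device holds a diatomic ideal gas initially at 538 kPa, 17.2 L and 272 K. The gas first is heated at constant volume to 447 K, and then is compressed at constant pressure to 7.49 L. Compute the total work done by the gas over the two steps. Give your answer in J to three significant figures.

Step 1 (isochoric): W = 0 (constant volume).
After step 1: P = 884.1 kPa (V unchanged).
Step 2 (isobaric): W = PΔV = (884.1 kPa)(7.49 − 17.2 L) = -8585 J.
W_total = 0 − 8585 = -8585 J.

W_total ≈ -8580 J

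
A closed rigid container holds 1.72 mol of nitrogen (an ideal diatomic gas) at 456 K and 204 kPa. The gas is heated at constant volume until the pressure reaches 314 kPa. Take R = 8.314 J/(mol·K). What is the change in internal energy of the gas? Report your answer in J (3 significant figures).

Constant volume ⇒ W = 0, so Q = ΔU = nCᵥΔT with Cᵥ = 5R/2 = 20.79 J/(mol·K).
At constant V, T₂/T₁ = P₂/P₁ ⇒ ΔT = T₁(P₂/P₁ − 1) = 456·(314/204 − 1) = 245.9 K.
ΔU = (1.72)(20.79)(245.9) = 8790 J.

ΔU ≈ 8790 J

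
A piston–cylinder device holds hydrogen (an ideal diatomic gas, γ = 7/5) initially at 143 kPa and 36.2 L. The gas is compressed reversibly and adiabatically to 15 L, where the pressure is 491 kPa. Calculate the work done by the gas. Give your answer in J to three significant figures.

Adiabatic: W = (P₁V₁ − P₂V₂)/(γ − 1) with γ = 7/5.
P₁V₁ = 5177 J, P₂V₂ = 7365 J.
W = (5177 − 7365) / 0.4 = -5471 J.

W ≈ -5470 J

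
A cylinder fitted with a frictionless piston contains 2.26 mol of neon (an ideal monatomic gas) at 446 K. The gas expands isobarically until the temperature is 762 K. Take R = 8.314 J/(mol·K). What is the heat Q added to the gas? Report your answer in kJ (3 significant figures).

Isobaric: W = nRΔT = (2.26)(8.314)(316) = 5938 J.
ΔU = nCᵥΔT with Cᵥ = 3R/2: ΔU = (2.26)(12.47)(316) = 8906 J.
Q = ΔU + W = 8906 + 5938 = 14844 J.

Q ≈ 14.8 kJ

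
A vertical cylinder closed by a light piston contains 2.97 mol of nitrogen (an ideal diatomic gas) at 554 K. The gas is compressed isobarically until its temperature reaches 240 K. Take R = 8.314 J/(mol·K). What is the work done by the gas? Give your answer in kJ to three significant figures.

W ≈ -7.75 kJ

Isobaric: W = P ΔV = nR ΔT.
W = (2.97)(8.314)(240 − 554) = -7753 J.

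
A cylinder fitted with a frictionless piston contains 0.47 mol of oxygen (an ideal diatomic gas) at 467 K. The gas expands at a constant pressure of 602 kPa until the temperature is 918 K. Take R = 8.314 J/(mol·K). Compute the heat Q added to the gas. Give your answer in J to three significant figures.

Q ≈ 6170 J

Isobaric: W = nRΔT = (0.47)(8.314)(451) = 1762 J.
ΔU = nCᵥΔT with Cᵥ = 5R/2: ΔU = (0.47)(20.79)(451) = 4406 J.
Q = ΔU + W = 4406 + 1762 = 6168 J.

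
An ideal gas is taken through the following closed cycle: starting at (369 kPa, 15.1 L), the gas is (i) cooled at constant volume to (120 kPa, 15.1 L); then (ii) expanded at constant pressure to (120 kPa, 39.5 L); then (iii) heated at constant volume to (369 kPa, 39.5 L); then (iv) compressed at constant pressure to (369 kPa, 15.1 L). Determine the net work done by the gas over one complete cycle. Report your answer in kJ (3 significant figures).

Constant-volume legs do no work.
W(ii) = (120)(39.5 − 15.1) = 2928 J; W(iv) = (369)(15.1 − 39.5) = -9004 J.
W_net = 2928 − 9004 = -6076 J (the counter-clockwise enclosed area).

W_net ≈ -6.08 kJ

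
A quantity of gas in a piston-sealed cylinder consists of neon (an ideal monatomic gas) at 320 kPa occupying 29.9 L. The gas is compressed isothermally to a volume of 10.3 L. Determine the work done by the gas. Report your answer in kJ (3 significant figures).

Isothermal: W = nRT ln(V₂/V₁) = P₁V₁ ln(V₂/V₁).
P₁V₁ = (320 kPa)(29.9 L) = 9568 J.
W = 9568 × ln(10.3/29.9) = 9568 × -1.066
W_by_gas = -10197 J.

W ≈ -10.2 kJ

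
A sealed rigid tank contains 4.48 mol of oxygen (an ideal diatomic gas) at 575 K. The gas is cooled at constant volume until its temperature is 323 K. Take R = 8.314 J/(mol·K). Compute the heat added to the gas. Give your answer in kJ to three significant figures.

Q ≈ -23.5 kJ

Constant volume ⇒ W = 0, so Q = ΔU = nCᵥΔT with Cᵥ = 5R/2 = 20.79 J/(mol·K).
ΔU = (4.48)(20.79)(323 − 575) = -23465 J.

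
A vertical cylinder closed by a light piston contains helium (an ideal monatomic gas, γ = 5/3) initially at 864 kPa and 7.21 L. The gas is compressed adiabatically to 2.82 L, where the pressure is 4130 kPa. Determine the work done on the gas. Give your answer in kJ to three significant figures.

Adiabatic: W = (P₁V₁ − P₂V₂)/(γ − 1) with γ = 5/3.
P₁V₁ = 6229 J, P₂V₂ = 11647 J.
W = (6229 − 11647) / 0.6667 = -8126 J.
Work on gas = −W_by = 8126 J.

W ≈ 8.13 kJ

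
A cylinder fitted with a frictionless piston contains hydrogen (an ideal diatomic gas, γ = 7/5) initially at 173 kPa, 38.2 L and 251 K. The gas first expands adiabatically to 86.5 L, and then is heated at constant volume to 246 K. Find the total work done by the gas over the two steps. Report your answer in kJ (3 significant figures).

W_total ≈ 4.61 kJ

Step 1 (adiabatic): W = (P₁V₁ − P₂V₂)/(γ−1) = (6609 − 4766)/0.4 = 4607 J.
Step 2 (isochoric): W = 0 (constant volume).
W_total = 4607 + 0 = 4607 J.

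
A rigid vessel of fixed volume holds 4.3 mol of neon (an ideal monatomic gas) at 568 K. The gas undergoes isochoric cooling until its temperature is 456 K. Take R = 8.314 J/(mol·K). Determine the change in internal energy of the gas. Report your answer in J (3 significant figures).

Constant volume ⇒ W = 0, so Q = ΔU = nCᵥΔT with Cᵥ = 3R/2 = 12.47 J/(mol·K).
ΔU = (4.3)(12.47)(456 − 568) = -6006 J.

ΔU ≈ -6010 J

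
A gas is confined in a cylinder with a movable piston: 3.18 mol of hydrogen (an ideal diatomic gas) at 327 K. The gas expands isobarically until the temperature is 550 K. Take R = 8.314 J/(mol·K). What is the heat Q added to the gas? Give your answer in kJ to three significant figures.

Isobaric: W = nRΔT = (3.18)(8.314)(223) = 5896 J.
ΔU = nCᵥΔT with Cᵥ = 5R/2: ΔU = (3.18)(20.79)(223) = 14739 J.
Q = ΔU + W = 14739 + 5896 = 20635 J.

Q ≈ 20.6 kJ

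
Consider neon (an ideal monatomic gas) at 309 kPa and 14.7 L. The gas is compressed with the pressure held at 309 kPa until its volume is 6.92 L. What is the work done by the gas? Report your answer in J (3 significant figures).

Isobaric: W = P ΔV.
W = (309 kPa)(6.92 − 14.7 L) = (309)(-7.78) = -2404 J.

W ≈ -2400 J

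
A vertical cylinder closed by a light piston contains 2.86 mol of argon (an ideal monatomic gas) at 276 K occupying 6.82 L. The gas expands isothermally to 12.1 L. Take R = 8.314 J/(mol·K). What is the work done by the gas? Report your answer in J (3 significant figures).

Isothermal: W = nRT ln(V₂/V₁).
W = (2.86)(8.314)(276) × ln(12.1/6.82)
  = 6563 × 0.5733
W_by_gas = 3763 J.

W ≈ 3760 J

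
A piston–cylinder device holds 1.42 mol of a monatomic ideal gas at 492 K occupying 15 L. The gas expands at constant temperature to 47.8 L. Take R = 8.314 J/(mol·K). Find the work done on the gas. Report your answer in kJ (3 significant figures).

W ≈ -6.73 kJ

Isothermal: W = nRT ln(V₂/V₁).
W = (1.42)(8.314)(492) × ln(47.8/15)
  = 5808 × 1.159
W_by_gas = 6732 J; work on gas = −W_by = -6732 J.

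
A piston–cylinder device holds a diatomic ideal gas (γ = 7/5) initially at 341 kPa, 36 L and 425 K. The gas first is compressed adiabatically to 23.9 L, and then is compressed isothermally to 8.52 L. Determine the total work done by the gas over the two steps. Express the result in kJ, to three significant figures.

W_total ≈ -20.4 kJ

Step 1 (adiabatic): W = (P₁V₁ − P₂V₂)/(γ−1) = (12276 − 14462)/0.4 = -5464 J.
After step 1: P = 605.1 kPa, V = 23.9 L, T = 500.7 K.
Step 2 (isothermal): W = P₁V₁ ln(V₂/V₁) = (14462) ln(8.52/23.9) = -14917 J.
W_total = -5464 − 14917 = -20381 J.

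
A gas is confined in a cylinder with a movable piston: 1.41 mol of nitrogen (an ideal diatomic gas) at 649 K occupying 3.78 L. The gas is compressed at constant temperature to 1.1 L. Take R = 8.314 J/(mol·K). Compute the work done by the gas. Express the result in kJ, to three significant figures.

Isothermal: W = nRT ln(V₂/V₁).
W = (1.41)(8.314)(649) × ln(1.1/3.78)
  = 7608 × -1.234
W_by_gas = -9391 J.

W ≈ -9.39 kJ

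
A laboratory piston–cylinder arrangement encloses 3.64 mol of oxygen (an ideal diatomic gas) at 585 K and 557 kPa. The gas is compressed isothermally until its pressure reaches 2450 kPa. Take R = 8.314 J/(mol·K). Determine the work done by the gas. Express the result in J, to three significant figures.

Isothermal process: W = nRT ln(V₂/V₁) = nRT ln(P₁/P₂).
W = (3.64)(8.314)(585) × ln(557/2450)
  = 17704 × ln(0.2273) = 17704 × -1.481
W_by_gas = -26224 J.

W ≈ -26200 J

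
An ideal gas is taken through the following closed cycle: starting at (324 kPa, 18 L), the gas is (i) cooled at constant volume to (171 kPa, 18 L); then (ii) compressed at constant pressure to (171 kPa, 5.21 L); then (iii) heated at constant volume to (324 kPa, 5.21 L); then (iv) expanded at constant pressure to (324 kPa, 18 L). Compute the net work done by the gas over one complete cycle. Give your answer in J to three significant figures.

W_net ≈ 1960 J

Constant-volume legs do no work.
W(ii) = (171)(5.21 − 18) = -2187 J; W(iv) = (324)(18 − 5.21) = 4144 J.
W_net = -2187 + 4144 = 1957 J (the clockwise enclosed area).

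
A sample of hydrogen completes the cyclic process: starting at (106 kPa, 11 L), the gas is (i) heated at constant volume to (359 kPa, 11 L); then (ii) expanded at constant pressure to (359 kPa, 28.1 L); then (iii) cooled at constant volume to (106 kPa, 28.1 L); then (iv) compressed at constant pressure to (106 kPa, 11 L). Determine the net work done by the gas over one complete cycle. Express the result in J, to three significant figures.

Constant-volume legs do no work.
W(ii) = (359)(28.1 − 11) = 6139 J; W(iv) = (106)(11 − 28.1) = -1813 J.
W_net = 6139 − 1813 = 4326 J (the clockwise enclosed area).

W_net ≈ 4330 J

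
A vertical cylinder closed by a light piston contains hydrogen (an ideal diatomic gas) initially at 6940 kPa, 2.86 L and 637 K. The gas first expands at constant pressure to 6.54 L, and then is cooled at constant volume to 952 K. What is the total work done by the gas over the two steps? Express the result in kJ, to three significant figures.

W_total ≈ 25.5 kJ

Step 1 (isobaric): W = PΔV = (6940 kPa)(6.54 − 2.86 L) = 25539 J.
Step 2 (isochoric): W = 0 (constant volume).
W_total = 25539 + 0 = 25539 J.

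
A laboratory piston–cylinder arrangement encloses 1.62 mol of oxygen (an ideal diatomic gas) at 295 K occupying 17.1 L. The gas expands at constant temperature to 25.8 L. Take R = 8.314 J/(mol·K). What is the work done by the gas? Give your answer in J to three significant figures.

Isothermal: W = nRT ln(V₂/V₁).
W = (1.62)(8.314)(295) × ln(25.8/17.1)
  = 3973 × 0.4113
W_by_gas = 1634 J.

W ≈ 1630 J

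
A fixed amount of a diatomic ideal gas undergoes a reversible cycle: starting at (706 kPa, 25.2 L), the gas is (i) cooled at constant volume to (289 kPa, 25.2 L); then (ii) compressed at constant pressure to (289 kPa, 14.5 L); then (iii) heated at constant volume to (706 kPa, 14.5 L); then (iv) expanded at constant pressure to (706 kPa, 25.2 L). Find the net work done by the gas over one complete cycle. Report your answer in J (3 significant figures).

Constant-volume legs do no work.
W(ii) = (289)(14.5 − 25.2) = -3092 J; W(iv) = (706)(25.2 − 14.5) = 7554 J.
W_net = -3092 + 7554 = 4462 J (the clockwise enclosed area).

W_net ≈ 4460 J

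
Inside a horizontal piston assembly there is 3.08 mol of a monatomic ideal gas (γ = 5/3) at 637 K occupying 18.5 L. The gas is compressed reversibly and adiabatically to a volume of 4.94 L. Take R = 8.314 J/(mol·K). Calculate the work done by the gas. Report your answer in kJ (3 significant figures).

W ≈ -34.5 kJ

Adiabatic: TV^(γ−1) = const with γ = 5/3.
T₂ = T₁ (V₁/V₂)^(γ−1) = 637 × (18.5/4.94)^0.667 = 637 × 2.412 = 1536 K.
W_by = nCᵥ(T₁ − T₂) = (3.08)(12.47)(637 − 1536) = -34537 J.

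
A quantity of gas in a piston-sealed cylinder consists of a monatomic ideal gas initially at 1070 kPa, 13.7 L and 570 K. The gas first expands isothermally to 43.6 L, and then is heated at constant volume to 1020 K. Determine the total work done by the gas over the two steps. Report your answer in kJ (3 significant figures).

Step 1 (isothermal): W = P₁V₁ ln(V₂/V₁) = (14659) ln(43.6/13.7) = 16970 J.
Step 2 (isochoric): W = 0 (constant volume).
W_total = 16970 + 0 = 16970 J.

W_total ≈ 17.0 kJ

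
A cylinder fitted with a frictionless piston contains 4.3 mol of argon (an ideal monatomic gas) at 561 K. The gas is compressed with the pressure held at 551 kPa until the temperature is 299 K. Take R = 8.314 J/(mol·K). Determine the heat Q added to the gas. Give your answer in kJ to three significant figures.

Q ≈ -23.4 kJ

Isobaric: W = nRΔT = (4.3)(8.314)(-262) = -9367 J.
ΔU = nCᵥΔT with Cᵥ = 3R/2: ΔU = (4.3)(12.47)(-262) = -14050 J.
Q = ΔU + W = -14050 − 9367 = -23416 J.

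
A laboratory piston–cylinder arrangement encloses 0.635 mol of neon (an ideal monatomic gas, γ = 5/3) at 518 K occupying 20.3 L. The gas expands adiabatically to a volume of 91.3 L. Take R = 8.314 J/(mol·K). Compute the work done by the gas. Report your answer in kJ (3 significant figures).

Adiabatic: TV^(γ−1) = const with γ = 5/3.
T₂ = T₁ (V₁/V₂)^(γ−1) = 518 × (20.3/91.3)^0.667 = 518 × 0.367 = 190.1 K.
W_by = nCᵥ(T₁ − T₂) = (0.635)(12.47)(518 − 190.1) = 2597 J.

W ≈ 2.60 kJ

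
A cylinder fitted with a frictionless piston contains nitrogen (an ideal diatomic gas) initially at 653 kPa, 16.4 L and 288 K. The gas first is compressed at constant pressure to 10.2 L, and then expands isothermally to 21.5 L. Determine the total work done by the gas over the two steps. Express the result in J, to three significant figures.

Step 1 (isobaric): W = PΔV = (653 kPa)(10.2 − 16.4 L) = -4049 J.
After step 1: P = 653 kPa, V = 10.2 L, T = 179.1 K.
Step 2 (isothermal): W = P₁V₁ ln(V₂/V₁) = (6661) ln(21.5/10.2) = 4967 J.
W_total = -4049 + 4967 = 918 J.

W_total ≈ 918 J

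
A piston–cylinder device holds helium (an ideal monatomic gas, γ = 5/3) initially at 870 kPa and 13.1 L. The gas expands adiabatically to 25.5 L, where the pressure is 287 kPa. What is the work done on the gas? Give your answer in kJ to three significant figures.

W ≈ -6.12 kJ

Adiabatic: W = (P₁V₁ − P₂V₂)/(γ − 1) with γ = 5/3.
P₁V₁ = 11397 J, P₂V₂ = 7318 J.
W = (11397 − 7318) / 0.6667 = 6118 J.
Work on gas = −W_by = -6118 J.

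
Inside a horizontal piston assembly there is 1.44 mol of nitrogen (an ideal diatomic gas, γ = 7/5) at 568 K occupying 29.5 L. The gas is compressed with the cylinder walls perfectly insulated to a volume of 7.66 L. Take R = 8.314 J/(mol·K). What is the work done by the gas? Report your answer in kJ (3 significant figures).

Adiabatic: TV^(γ−1) = const with γ = 7/5.
T₂ = T₁ (V₁/V₂)^(γ−1) = 568 × (29.5/7.66)^0.4 = 568 × 1.715 = 974.1 K.
W_by = nCᵥ(T₁ − T₂) = (1.44)(20.79)(568 − 974.1) = -12154 J.

W ≈ -12.2 kJ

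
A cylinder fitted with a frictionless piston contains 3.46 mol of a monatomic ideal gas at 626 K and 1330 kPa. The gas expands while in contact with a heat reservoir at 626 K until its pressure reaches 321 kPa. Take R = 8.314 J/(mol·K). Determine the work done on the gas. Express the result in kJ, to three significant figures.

W ≈ -25.6 kJ

Isothermal process: W = nRT ln(V₂/V₁) = nRT ln(P₁/P₂).
W = (3.46)(8.314)(626) × ln(1330/321)
  = 18008 × ln(4.143) = 18008 × 1.421
W_by_gas = 25598 J; work on gas = −W_by = -25598 J.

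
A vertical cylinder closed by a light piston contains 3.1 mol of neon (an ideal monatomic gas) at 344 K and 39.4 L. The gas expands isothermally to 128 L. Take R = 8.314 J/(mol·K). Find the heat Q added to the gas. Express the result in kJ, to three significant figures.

Q ≈ 10.4 kJ

Isothermal ⇒ ΔU = 0, so Q = W = nRT ln(V₂/V₁).
Q = (3.1)(8.314)(344) ln(128/39.4) = 8866 × 1.178 = 10447 J.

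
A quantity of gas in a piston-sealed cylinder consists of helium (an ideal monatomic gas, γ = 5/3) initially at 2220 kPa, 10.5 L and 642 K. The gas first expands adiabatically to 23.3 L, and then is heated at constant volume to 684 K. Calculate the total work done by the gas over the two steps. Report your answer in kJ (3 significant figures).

W_total ≈ 14.4 kJ

Step 1 (adiabatic): W = (P₁V₁ − P₂V₂)/(γ−1) = (23310 − 13701)/0.667 = 14413 J.
Step 2 (isochoric): W = 0 (constant volume).
W_total = 14413 + 0 = 14413 J.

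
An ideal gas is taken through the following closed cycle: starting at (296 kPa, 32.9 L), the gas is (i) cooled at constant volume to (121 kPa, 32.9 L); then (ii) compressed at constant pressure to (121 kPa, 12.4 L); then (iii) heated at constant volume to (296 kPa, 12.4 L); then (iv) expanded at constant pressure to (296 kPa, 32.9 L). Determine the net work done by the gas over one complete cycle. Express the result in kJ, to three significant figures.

W_net ≈ 3.59 kJ

Constant-volume legs do no work.
W(ii) = (121)(12.4 − 32.9) = -2480 J; W(iv) = (296)(32.9 − 12.4) = 6068 J.
W_net = -2480 + 6068 = 3588 J (the clockwise enclosed area).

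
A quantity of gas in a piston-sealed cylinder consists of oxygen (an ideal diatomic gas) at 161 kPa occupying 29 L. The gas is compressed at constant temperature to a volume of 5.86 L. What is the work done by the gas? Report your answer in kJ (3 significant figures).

Isothermal: W = nRT ln(V₂/V₁) = P₁V₁ ln(V₂/V₁).
P₁V₁ = (161 kPa)(29 L) = 4669 J.
W = 4669 × ln(5.86/29) = 4669 × -1.599
W_by_gas = -7466 J.

W ≈ -7.47 kJ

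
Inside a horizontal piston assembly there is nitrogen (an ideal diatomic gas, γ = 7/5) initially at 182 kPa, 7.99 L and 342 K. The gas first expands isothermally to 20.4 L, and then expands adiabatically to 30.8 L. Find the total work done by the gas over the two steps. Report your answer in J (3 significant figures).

W_total ≈ 1920 J

Step 1 (isothermal): W = P₁V₁ ln(V₂/V₁) = (1454) ln(20.4/7.99) = 1363 J.
After step 1: P = 71.28 kPa, V = 20.4 L, T = 342 K.
Step 2 (adiabatic): W = (P₁V₁ − P₂V₂)/(γ−1) = (1454 − 1233)/0.4 = 552.3 J.
W_total = 1363 + 552.3 = 1915 J.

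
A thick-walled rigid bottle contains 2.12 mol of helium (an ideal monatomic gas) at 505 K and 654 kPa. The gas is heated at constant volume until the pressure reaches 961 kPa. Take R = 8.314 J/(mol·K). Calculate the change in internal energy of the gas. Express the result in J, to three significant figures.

ΔU ≈ 6270 J

Constant volume ⇒ W = 0, so Q = ΔU = nCᵥΔT with Cᵥ = 3R/2 = 12.47 J/(mol·K).
At constant V, T₂/T₁ = P₂/P₁ ⇒ ΔT = T₁(P₂/P₁ − 1) = 505·(961/654 − 1) = 237.1 K.
ΔU = (2.12)(12.47)(237.1) = 6267 J.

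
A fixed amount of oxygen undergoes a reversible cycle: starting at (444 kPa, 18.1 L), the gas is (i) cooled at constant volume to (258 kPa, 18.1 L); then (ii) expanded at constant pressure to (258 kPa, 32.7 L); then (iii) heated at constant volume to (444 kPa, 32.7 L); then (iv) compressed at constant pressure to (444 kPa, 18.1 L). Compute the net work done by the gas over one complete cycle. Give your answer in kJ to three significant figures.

W_net ≈ -2.72 kJ

Constant-volume legs do no work.
W(ii) = (258)(32.7 − 18.1) = 3767 J; W(iv) = (444)(18.1 − 32.7) = -6482 J.
W_net = 3767 − 6482 = -2716 J (the counter-clockwise enclosed area).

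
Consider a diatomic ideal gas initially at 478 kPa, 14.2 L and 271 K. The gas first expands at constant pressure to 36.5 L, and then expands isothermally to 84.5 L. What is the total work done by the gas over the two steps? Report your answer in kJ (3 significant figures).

W_total ≈ 25.3 kJ

Step 1 (isobaric): W = PΔV = (478 kPa)(36.5 − 14.2 L) = 10659 J.
After step 1: P = 478 kPa, V = 36.5 L, T = 696.6 K.
Step 2 (isothermal): W = P₁V₁ ln(V₂/V₁) = (17447) ln(84.5/36.5) = 14646 J.
W_total = 10659 + 14646 = 25305 J.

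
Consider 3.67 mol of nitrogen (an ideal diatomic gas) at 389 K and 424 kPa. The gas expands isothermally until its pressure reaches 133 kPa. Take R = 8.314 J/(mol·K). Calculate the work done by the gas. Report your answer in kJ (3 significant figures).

Isothermal process: W = nRT ln(V₂/V₁) = nRT ln(P₁/P₂).
W = (3.67)(8.314)(389) × ln(424/133)
  = 11869 × ln(3.188) = 11869 × 1.159
W_by_gas = 13761 J.

W ≈ 13.8 kJ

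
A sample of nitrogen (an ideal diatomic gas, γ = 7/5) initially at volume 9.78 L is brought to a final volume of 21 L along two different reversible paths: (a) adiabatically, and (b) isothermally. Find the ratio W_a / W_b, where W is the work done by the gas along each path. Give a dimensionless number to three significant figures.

W_a / W_b ≈ 0.862

Path (a) adiabatic: W = P₁V₁(1 − (V₁/V₂)^(γ−1))/(γ−1) → W_a/(P₁V₁) = 0.6584.
Path (b) isothermal: W = P₁V₁ ln(V₂/V₁) → W_b/(P₁V₁) = 0.7642.
W_a / W_b = 0.6584 / 0.7642 = 0.8616.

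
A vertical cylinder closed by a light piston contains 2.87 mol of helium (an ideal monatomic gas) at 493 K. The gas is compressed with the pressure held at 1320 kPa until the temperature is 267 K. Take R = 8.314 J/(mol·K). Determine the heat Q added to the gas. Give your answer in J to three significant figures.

Isobaric: W = nRΔT = (2.87)(8.314)(-226) = -5393 J.
ΔU = nCᵥΔT with Cᵥ = 3R/2: ΔU = (2.87)(12.47)(-226) = -8089 J.
Q = ΔU + W = -8089 − 5393 = -13482 J.

Q ≈ -13500 J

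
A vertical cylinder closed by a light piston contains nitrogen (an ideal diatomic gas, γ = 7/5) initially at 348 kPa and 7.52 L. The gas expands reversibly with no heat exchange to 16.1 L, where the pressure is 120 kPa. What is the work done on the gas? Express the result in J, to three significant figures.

W ≈ -1710 J

Adiabatic: W = (P₁V₁ − P₂V₂)/(γ − 1) with γ = 7/5.
P₁V₁ = 2617 J, P₂V₂ = 1932 J.
W = (2617 − 1932) / 0.4 = 1712 J.
Work on gas = −W_by = -1712 J.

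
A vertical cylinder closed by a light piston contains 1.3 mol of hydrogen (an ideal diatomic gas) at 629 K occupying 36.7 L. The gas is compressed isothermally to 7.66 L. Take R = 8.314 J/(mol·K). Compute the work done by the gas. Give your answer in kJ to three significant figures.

W ≈ -10.7 kJ

Isothermal: W = nRT ln(V₂/V₁).
W = (1.3)(8.314)(629) × ln(7.66/36.7)
  = 6798 × -1.567
W_by_gas = -10651 J.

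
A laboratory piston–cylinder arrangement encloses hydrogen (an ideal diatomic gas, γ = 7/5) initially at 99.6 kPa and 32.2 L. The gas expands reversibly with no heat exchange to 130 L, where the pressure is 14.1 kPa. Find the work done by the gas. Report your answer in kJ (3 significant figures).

W ≈ 3.44 kJ

Adiabatic: W = (P₁V₁ − P₂V₂)/(γ − 1) with γ = 7/5.
P₁V₁ = 3207 J, P₂V₂ = 1833 J.
W = (3207 − 1833) / 0.4 = 3435 J.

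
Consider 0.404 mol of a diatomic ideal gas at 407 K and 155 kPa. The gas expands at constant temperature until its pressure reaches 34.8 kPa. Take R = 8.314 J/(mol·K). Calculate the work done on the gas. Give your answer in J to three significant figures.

Isothermal process: W = nRT ln(V₂/V₁) = nRT ln(P₁/P₂).
W = (0.404)(8.314)(407) × ln(155/34.8)
  = 1367 × ln(4.454) = 1367 × 1.494
W_by_gas = 2042 J; work on gas = −W_by = -2042 J.

W ≈ -2040 J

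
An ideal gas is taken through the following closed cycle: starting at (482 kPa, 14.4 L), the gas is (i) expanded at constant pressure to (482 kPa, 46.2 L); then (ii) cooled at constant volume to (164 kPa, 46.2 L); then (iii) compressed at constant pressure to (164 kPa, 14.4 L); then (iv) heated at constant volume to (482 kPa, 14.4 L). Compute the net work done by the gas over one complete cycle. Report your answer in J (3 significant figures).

Constant-volume legs do no work.
W(i) = (482)(46.2 − 14.4) = 15328 J; W(iii) = (164)(14.4 − 46.2) = -5215 J.
W_net = 15328 − 5215 = 10112 J (the clockwise enclosed area).

W_net ≈ 10100 J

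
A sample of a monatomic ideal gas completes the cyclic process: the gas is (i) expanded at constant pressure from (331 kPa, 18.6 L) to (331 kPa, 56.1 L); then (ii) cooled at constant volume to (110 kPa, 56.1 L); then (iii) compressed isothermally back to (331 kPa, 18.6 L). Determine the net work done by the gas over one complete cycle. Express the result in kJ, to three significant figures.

W_net ≈ 5.60 kJ

Leg (i): W = PΔV = (331)(56.1 − 18.6) = 12412 J.
Leg (ii): W = 0.
Leg (iii): W = PᵢVᵢ ln(V_f/Vᵢ) = (6171) ln(18.6/56.1) = -6813 J.
W_net = 12412 − 6813 = 5600 J.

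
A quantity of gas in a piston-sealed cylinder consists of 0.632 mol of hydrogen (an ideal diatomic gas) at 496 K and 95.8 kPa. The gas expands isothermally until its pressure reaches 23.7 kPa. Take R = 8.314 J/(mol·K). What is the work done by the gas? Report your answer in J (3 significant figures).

W ≈ 3640 J

Isothermal process: W = nRT ln(V₂/V₁) = nRT ln(P₁/P₂).
W = (0.632)(8.314)(496) × ln(95.8/23.7)
  = 2606 × ln(4.042) = 2606 × 1.397
W_by_gas = 3640 J.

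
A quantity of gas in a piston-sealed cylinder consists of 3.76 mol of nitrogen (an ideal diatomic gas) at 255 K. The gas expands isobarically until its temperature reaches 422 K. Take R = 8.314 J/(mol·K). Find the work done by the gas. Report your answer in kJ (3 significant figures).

Isobaric: W = P ΔV = nR ΔT.
W = (3.76)(8.314)(422 − 255) = 5221 J.

W ≈ 5.22 kJ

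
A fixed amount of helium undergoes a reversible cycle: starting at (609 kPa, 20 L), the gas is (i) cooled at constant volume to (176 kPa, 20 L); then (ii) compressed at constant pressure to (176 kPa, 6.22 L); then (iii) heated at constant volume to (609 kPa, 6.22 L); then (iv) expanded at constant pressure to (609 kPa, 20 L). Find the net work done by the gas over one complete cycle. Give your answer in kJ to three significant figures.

W_net ≈ 5.97 kJ

Constant-volume legs do no work.
W(ii) = (176)(6.22 − 20) = -2425 J; W(iv) = (609)(20 − 6.22) = 8392 J.
W_net = -2425 + 8392 = 5967 J (the clockwise enclosed area).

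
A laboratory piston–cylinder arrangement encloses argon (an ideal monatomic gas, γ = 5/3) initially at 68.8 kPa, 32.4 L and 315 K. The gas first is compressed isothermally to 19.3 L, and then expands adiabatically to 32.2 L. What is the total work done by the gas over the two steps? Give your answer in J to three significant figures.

Step 1 (isothermal): W = P₁V₁ ln(V₂/V₁) = (2229) ln(19.3/32.4) = -1155 J.
After step 1: P = 115.5 kPa, V = 19.3 L, T = 315 K.
Step 2 (adiabatic): W = (P₁V₁ − P₂V₂)/(γ−1) = (2229 − 1585)/0.667 = 966.7 J.
W_total = -1155 + 966.7 = -188.1 J.

W_total ≈ -188 J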